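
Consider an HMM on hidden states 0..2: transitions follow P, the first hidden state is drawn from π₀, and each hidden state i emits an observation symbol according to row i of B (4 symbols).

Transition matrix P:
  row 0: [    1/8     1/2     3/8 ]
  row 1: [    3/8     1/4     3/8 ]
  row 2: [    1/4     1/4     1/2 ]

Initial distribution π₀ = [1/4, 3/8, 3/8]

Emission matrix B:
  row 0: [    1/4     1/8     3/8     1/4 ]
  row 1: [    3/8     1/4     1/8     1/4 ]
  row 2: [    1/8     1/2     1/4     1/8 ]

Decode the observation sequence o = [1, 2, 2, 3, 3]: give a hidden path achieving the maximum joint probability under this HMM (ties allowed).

t=0: δ = [3.125e-02, 9.375e-02, 1.875e-01]  (obs o_0=1)
t=1: δ = [1.758e-02, 5.859e-03, 2.344e-02]  ψ = [2, 2, 2]  (obs o_1=2)
t=2: δ = [2.197e-03, 1.099e-03, 2.930e-03]  ψ = [2, 0, 2]  (obs o_2=2)
t=3: δ = [1.831e-04, 2.747e-04, 1.831e-04]  ψ = [2, 0, 2]  (obs o_3=3)
t=4: δ = [2.575e-05, 2.289e-05, 1.287e-05]  ψ = [1, 0, 1]  (obs o_4=3)
backtrack: best end state = 0; path = [2, 2, 0, 1, 0]

path = [2, 2, 0, 1, 0]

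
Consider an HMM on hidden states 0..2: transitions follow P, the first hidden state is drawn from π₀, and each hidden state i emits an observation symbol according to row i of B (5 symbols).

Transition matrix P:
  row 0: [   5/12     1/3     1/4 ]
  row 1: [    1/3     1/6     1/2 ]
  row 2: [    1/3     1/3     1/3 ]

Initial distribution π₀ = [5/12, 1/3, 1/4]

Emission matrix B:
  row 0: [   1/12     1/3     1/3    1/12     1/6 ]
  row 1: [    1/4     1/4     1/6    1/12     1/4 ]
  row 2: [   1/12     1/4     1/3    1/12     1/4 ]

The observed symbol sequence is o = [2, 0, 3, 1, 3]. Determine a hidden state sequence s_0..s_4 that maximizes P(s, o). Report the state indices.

t=0: δ = [1.389e-01, 5.556e-02, 8.333e-02]  (obs o_0=2)
t=1: δ = [4.823e-03, 1.157e-02, 2.894e-03]  ψ = [0, 0, 0]  (obs o_1=0)
t=2: δ = [3.215e-04, 1.608e-04, 4.823e-04]  ψ = [1, 1, 1]  (obs o_2=3)
t=3: δ = [5.358e-05, 4.019e-05, 4.019e-05]  ψ = [2, 2, 2]  (obs o_3=1)
t=4: δ = [1.861e-06, 1.488e-06, 1.674e-06]  ψ = [0, 0, 1]  (obs o_4=3)
backtrack: best end state = 0; path = [0, 1, 2, 0, 0]

path = [0, 1, 2, 0, 0]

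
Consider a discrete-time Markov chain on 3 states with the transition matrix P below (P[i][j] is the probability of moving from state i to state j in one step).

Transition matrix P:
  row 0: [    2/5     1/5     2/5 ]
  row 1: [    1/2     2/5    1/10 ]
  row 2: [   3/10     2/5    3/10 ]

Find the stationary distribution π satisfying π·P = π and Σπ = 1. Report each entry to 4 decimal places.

π = [0.4043, 0.3191, 0.2766]

Balance equations π_j = Σ_i π_i·P[i][j]:
  π_0 = 2/5·π_0 + 1/2·π_1 + 3/10·π_2
  π_1 = 1/5·π_0 + 2/5·π_1 + 2/5·π_2
  normalize: π_0 + π_1 + π_2 = 1
Solving the linear system gives exactly π = [19/47, 15/47, 13/47].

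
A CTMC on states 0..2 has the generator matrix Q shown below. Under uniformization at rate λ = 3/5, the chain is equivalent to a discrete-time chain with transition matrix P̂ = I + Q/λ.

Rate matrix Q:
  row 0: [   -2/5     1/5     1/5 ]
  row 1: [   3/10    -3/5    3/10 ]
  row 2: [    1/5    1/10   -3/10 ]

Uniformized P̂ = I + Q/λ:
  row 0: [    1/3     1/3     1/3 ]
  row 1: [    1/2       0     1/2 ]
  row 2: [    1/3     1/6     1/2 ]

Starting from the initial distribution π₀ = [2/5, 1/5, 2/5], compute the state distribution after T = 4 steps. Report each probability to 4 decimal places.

t=0: π = [0.4000, 0.2000, 0.4000]
t=1: π = [0.3667, 0.2000, 0.4333]
t=2: π = [0.3667, 0.1944, 0.4389]
t=3: π = [0.3657, 0.1954, 0.4389]
t=4: π = [0.3659, 0.1951, 0.4390]

π = [0.3659, 0.1951, 0.4390]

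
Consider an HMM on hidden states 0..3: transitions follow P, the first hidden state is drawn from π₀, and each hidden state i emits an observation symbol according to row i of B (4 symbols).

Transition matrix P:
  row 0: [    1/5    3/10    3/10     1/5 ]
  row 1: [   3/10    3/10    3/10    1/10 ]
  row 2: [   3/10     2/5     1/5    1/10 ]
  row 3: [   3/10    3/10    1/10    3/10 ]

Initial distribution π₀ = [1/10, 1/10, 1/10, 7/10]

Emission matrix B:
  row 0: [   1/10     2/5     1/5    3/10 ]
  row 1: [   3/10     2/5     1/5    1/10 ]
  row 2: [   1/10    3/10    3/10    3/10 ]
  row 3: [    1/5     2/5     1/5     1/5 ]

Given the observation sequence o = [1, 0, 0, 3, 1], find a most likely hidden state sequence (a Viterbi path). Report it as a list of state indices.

path = [3, 1, 1, 2, 1]

t=0: δ = [4.000e-02, 4.000e-02, 3.000e-02, 2.800e-01]  (obs o_0=1)
t=1: δ = [8.400e-03, 2.520e-02, 2.800e-03, 1.680e-02]  ψ = [3, 3, 3, 3]  (obs o_1=0)
t=2: δ = [7.560e-04, 2.268e-03, 7.560e-04, 1.008e-03]  ψ = [1, 1, 1, 3]  (obs o_2=0)
t=3: δ = [2.041e-04, 6.804e-05, 2.041e-04, 6.048e-05]  ψ = [1, 1, 1, 3]  (obs o_3=3)
t=4: δ = [2.449e-05, 3.266e-05, 1.837e-05, 1.633e-05]  ψ = [2, 2, 0, 0]  (obs o_4=1)
backtrack: best end state = 1; path = [3, 1, 1, 2, 1]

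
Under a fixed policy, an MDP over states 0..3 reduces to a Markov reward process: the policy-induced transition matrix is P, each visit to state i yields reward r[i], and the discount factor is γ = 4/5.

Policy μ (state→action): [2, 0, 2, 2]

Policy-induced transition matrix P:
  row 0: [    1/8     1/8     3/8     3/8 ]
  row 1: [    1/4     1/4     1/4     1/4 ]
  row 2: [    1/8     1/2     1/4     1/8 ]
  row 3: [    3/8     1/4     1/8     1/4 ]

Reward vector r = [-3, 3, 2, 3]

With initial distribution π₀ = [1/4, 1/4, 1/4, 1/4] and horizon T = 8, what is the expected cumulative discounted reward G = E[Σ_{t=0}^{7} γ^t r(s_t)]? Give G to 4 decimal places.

t=0: π = [0.2500, 0.2500, 0.2500, 0.2500], E[r] = 1.2500, γ^t·E[r] = 1.250000, running G = 1.250000
t=1: π = [0.2188, 0.2813, 0.2500, 0.2500], E[r] = 1.4375, γ^t·E[r] = 1.150000, running G = 2.400000
t=2: π = [0.2227, 0.2852, 0.2461, 0.2461], E[r] = 1.4180, γ^t·E[r] = 0.907500, running G = 3.307500
t=3: π = [0.2222, 0.2837, 0.2471, 0.2471], E[r] = 1.4199, γ^t·E[r] = 0.727000, running G = 4.034500
t=4: π = [0.2222, 0.2840, 0.2469, 0.2469], E[r] = 1.4197, γ^t·E[r] = 0.581525, running G = 4.616025
t=5: π = [0.2222, 0.2839, 0.2469, 0.2469], E[r] = 1.4198, γ^t·E[r] = 0.465225, running G = 5.081250
t=6: π = [0.2222, 0.2840, 0.2469, 0.2469], E[r] = 1.4198, γ^t·E[r] = 0.372180, running G = 5.453430
t=7: π = [0.2222, 0.2840, 0.2469, 0.2469], E[r] = 1.4198, γ^t·E[r] = 0.297744, running G = 5.751174

G = 5.7512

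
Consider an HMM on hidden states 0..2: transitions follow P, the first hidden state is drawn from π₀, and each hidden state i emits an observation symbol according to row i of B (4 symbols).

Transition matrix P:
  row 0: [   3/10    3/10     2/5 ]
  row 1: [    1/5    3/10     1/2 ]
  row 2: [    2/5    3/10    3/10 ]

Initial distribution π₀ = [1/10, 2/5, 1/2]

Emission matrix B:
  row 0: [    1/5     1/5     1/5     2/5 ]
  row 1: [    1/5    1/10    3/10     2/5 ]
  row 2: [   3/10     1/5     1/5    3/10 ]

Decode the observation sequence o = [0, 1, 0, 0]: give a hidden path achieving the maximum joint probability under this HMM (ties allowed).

t=0: δ = [2.000e-02, 8.000e-02, 1.500e-01]  (obs o_0=0)
t=1: δ = [1.200e-02, 4.500e-03, 9.000e-03]  ψ = [2, 2, 2]  (obs o_1=1)
t=2: δ = [7.200e-04, 7.200e-04, 1.440e-03]  ψ = [0, 0, 0]  (obs o_2=0)
t=3: δ = [1.152e-04, 8.640e-05, 1.296e-04]  ψ = [2, 2, 2]  (obs o_3=0)
backtrack: best end state = 2; path = [2, 0, 2, 2]

path = [2, 0, 2, 2]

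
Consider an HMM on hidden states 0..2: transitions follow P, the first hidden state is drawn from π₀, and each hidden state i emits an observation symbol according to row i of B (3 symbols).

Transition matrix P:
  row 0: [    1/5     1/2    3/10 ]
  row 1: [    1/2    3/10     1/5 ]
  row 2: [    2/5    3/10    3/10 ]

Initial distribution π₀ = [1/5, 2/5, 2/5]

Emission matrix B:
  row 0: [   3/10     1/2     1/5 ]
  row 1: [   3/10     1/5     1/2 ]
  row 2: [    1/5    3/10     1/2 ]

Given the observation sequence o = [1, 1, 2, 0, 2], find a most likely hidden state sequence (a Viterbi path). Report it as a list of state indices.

t=0: δ = [1.000e-01, 8.000e-02, 1.200e-01]  (obs o_0=1)
t=1: δ = [2.400e-02, 1.000e-02, 1.080e-02]  ψ = [2, 0, 2]  (obs o_1=1)
t=2: δ = [1.000e-03, 6.000e-03, 3.600e-03]  ψ = [1, 0, 0]  (obs o_2=2)
t=3: δ = [9.000e-04, 5.400e-04, 2.400e-04]  ψ = [1, 1, 1]  (obs o_3=0)
t=4: δ = [5.400e-05, 2.250e-04, 1.350e-04]  ψ = [1, 0, 0]  (obs o_4=2)
backtrack: best end state = 1; path = [2, 0, 1, 0, 1]

path = [2, 0, 1, 0, 1]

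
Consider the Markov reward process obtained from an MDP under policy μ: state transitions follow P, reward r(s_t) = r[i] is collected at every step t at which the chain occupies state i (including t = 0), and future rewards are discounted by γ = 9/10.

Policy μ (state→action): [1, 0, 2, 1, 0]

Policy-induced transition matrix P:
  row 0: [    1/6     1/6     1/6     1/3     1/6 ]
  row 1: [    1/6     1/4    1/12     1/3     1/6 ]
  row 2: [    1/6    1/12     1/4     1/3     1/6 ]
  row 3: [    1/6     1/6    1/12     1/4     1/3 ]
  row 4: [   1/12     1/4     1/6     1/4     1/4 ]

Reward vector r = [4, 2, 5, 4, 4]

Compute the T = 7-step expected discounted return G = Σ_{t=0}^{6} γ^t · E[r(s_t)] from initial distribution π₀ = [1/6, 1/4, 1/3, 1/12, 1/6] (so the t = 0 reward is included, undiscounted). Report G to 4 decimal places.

t=0: π = [0.1667, 0.2500, 0.3333, 0.0833, 0.1667], E[r] = 3.8333, γ^t·E[r] = 3.833333, running G = 3.833333
t=1: π = [0.1528, 0.1736, 0.1667, 0.3125, 0.1944], E[r] = 3.8194, γ^t·E[r] = 3.437500, running G = 7.270833
t=2: π = [0.1505, 0.1834, 0.1400, 0.2911, 0.2350], E[r] = 3.7731, γ^t·E[r] = 3.056250, running G = 10.327083
t=3: π = [0.1471, 0.1899, 0.1388, 0.2895, 0.2348], E[r] = 3.7591, γ^t·E[r] = 2.740359, running G = 13.067443
t=4: π = [0.1471, 0.1905, 0.1383, 0.2896, 0.2345], E[r] = 3.7573, γ^t·E[r] = 2.465174, running G = 15.532617
t=5: π = [0.1471, 0.1906, 0.1382, 0.2897, 0.2345], E[r] = 3.7571, γ^t·E[r] = 2.218510, running G = 17.751127
t=6: π = [0.1471, 0.1906, 0.1382, 0.2897, 0.2345], E[r] = 3.7570, γ^t·E[r] = 1.996635, running G = 19.747762

G = 19.7478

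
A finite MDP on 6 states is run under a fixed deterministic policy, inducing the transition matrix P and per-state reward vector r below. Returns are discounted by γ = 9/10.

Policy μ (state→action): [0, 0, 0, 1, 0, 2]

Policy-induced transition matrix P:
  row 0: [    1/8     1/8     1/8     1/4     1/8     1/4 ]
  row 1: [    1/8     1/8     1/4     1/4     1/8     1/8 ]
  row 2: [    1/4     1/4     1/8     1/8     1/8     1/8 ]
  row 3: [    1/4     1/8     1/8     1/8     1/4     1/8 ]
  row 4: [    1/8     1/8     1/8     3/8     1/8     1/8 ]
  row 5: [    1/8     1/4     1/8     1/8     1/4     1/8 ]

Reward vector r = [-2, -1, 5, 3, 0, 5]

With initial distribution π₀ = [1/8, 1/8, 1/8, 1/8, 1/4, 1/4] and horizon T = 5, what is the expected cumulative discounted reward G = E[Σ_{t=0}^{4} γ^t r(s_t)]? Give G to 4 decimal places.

G = 6.7687

t=0: π = [0.1250, 0.1250, 0.1250, 0.1250, 0.2500, 0.2500], E[r] = 1.8750, γ^t·E[r] = 1.875000, running G = 1.875000
t=1: π = [0.1563, 0.1719, 0.1406, 0.2188, 0.1719, 0.1406], E[r] = 1.5781, γ^t·E[r] = 1.420313, running G = 3.295313
t=2: π = [0.1699, 0.1602, 0.1465, 0.2090, 0.1699, 0.1445], E[r] = 1.5820, γ^t·E[r] = 1.281445, running G = 4.576758
t=3: π = [0.1694, 0.1614, 0.1450, 0.2087, 0.1692, 0.1462], E[r] = 1.5823, γ^t·E[r] = 1.153479, running G = 5.730237
t=4: π = [0.1692, 0.1614, 0.1452, 0.2086, 0.1694, 0.1462], E[r] = 1.5829, γ^t·E[r] = 1.038511, running G = 6.768748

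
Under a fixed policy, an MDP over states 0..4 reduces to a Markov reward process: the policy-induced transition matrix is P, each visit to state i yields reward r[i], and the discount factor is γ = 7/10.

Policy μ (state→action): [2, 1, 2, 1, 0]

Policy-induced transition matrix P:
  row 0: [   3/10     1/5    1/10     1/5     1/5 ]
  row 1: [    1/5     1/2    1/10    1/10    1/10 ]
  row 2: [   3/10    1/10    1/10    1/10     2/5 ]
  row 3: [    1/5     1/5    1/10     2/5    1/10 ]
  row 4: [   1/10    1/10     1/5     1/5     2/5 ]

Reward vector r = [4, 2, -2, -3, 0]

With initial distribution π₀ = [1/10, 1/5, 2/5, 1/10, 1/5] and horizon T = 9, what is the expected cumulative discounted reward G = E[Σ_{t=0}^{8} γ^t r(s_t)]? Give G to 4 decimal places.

G = 0.7628

t=0: π = [0.1000, 0.2000, 0.4000, 0.1000, 0.2000], E[r] = -0.3000, γ^t·E[r] = -0.300000, running G = -0.300000
t=1: π = [0.2300, 0.2000, 0.1200, 0.1600, 0.2900], E[r] = 0.6000, γ^t·E[r] = 0.420000, running G = 0.120000
t=2: π = [0.2060, 0.2190, 0.1290, 0.2000, 0.2460], E[r] = 0.4040, γ^t·E[r] = 0.197960, running G = 0.317960
t=3: π = [0.2089, 0.2282, 0.1246, 0.2052, 0.2331], E[r] = 0.4272, γ^t·E[r] = 0.146530, running G = 0.464490
t=4: π = [0.2100, 0.2327, 0.1233, 0.2058, 0.2282], E[r] = 0.4416, γ^t·E[r] = 0.106038, running G = 0.570527
t=5: π = [0.2105, 0.2347, 0.1228, 0.2056, 0.2265], E[r] = 0.4491, γ^t·E[r] = 0.075476, running G = 0.646004
t=6: π = [0.2107, 0.2355, 0.1226, 0.2054, 0.2258], E[r] = 0.4523, γ^t·E[r] = 0.053214, running G = 0.699217
t=7: π = [0.2107, 0.2358, 0.1226, 0.2053, 0.2256], E[r] = 0.4536, γ^t·E[r] = 0.037359, running G = 0.736576
t=8: π = [0.2108, 0.2359, 0.1226, 0.2052, 0.2255], E[r] = 0.4542, γ^t·E[r] = 0.026181, running G = 0.762757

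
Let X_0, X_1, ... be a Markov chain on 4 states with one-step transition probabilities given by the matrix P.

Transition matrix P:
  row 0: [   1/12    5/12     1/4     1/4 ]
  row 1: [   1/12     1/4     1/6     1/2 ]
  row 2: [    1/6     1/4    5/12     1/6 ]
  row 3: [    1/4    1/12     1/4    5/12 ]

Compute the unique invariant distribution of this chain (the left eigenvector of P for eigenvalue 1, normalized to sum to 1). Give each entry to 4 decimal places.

Balance equations π_j = Σ_i π_i·P[i][j]:
  π_0 = 1/12·π_0 + 1/12·π_1 + 1/6·π_2 + 1/4·π_3
  π_1 = 5/12·π_0 + 1/4·π_1 + 1/4·π_2 + 1/12·π_3
  π_2 = 1/4·π_0 + 1/6·π_1 + 5/12·π_2 + 1/4·π_3
  normalize: π_0 + π_1 + π_2 + π_3 = 1
Solving the linear system gives exactly π = [245/1504, 83/376, 209/752, 509/1504].

π = [0.1629, 0.2207, 0.2779, 0.3384]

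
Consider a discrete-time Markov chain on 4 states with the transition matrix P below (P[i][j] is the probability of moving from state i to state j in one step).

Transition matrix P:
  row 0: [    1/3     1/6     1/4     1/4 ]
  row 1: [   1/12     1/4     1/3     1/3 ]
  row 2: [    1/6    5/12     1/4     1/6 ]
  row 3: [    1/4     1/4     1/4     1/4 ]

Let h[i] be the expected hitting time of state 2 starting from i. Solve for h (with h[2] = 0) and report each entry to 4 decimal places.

First-step conditioning: h[2] = 0; for i ≠ 2, h[i] = 1 + Σ_k P[i][k]·h[k].
  h[0] = 1 + 1/3·h[0] + 1/6·h[1] + 1/4·h[3]
  h[1] = 1 + 1/12·h[0] + 1/4·h[1] + 1/3·h[3]
  h[3] = 1 + 1/4·h[0] + 1/4·h[1] + 1/4·h[3]
Solving the 3×3 linear system over states ≠ 2 gives exactly h = [131/35, 17/5, 0, 26/7] (h[2] = 0 is the target).

h = [3.7429, 3.4000, 0.0000, 3.7143]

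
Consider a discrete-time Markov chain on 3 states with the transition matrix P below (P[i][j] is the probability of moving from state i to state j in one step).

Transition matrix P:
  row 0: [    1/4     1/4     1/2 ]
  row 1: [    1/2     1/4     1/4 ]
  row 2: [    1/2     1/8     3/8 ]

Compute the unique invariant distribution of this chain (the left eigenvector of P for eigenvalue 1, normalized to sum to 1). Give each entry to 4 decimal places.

Balance equations π_j = Σ_i π_i·P[i][j]:
  π_0 = 1/4·π_0 + 1/2·π_1 + 1/2·π_2
  π_1 = 1/4·π_0 + 1/4·π_1 + 1/8·π_2
  normalize: π_0 + π_1 + π_2 = 1
Solving the linear system gives exactly π = [2/5, 1/5, 2/5].

π = [0.4000, 0.2000, 0.4000]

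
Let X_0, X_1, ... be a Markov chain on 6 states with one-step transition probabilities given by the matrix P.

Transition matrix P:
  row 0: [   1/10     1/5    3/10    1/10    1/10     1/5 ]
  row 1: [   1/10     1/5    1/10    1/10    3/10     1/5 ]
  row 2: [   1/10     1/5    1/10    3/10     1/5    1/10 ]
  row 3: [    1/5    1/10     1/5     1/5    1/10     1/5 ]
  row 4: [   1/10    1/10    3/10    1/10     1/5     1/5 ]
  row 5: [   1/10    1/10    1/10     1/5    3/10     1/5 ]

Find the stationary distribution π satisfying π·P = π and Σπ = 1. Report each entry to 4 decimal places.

π = [0.1172, 0.1443, 0.1813, 0.1716, 0.2037, 0.1819]

Balance equations π_j = Σ_i π_i·P[i][j]:
  π_0 = 1/10·π_0 + 1/10·π_1 + 1/10·π_2 + 1/5·π_3 + 1/10·π_4 + 1/10·π_5
  π_1 = 1/5·π_0 + 1/5·π_1 + 1/5·π_2 + 1/10·π_3 + 1/10·π_4 + 1/10·π_5
  π_2 = 3/10·π_0 + 1/10·π_1 + 1/10·π_2 + 1/5·π_3 + 3/10·π_4 + 1/10·π_5
  π_3 = 1/10·π_0 + 1/10·π_1 + 3/10·π_2 + 1/5·π_3 + 1/10·π_4 + 1/5·π_5
  π_4 = 1/10·π_0 + 3/10·π_1 + 1/5·π_2 + 1/10·π_3 + 1/5·π_4 + 3/10·π_5
  normalize: π_0 + π_1 + π_2 + π_3 + π_4 + π_5 = 1
Solving the linear system gives exactly π = [5807/49564, 7151/49564, 2247/12391, 4253/24782, 5049/24782, 4507/24782].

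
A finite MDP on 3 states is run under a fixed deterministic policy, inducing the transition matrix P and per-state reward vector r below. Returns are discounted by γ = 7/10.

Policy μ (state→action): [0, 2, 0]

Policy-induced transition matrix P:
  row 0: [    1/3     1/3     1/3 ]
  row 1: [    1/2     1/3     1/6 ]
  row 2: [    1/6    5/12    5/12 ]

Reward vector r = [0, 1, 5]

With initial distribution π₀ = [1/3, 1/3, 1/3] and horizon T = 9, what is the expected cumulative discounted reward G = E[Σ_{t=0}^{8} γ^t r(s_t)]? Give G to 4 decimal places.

t=0: π = [0.3333, 0.3333, 0.3333], E[r] = 2.0000, γ^t·E[r] = 2.000000, running G = 2.000000
t=1: π = [0.3333, 0.3611, 0.3056], E[r] = 1.8889, γ^t·E[r] = 1.322222, running G = 3.322222
t=2: π = [0.3426, 0.3588, 0.2986], E[r] = 1.8519, γ^t·E[r] = 0.907407, running G = 4.229630
t=3: π = [0.3434, 0.3582, 0.2984], E[r] = 1.8503, γ^t·E[r] = 0.634656, running G = 4.864285
t=4: π = [0.3433, 0.3582, 0.2985], E[r] = 1.8507, γ^t·E[r] = 0.444352, running G = 5.308637
t=5: π = [0.3433, 0.3582, 0.2985], E[r] = 1.8507, γ^t·E[r] = 0.311055, running G = 5.619692
t=6: π = [0.3433, 0.3582, 0.2985], E[r] = 1.8507, γ^t·E[r] = 0.217739, running G = 5.837431
t=7: π = [0.3433, 0.3582, 0.2985], E[r] = 1.8507, γ^t·E[r] = 0.152417, running G = 5.989848
t=8: π = [0.3433, 0.3582, 0.2985], E[r] = 1.8507, γ^t·E[r] = 0.106692, running G = 6.096540

G = 6.0965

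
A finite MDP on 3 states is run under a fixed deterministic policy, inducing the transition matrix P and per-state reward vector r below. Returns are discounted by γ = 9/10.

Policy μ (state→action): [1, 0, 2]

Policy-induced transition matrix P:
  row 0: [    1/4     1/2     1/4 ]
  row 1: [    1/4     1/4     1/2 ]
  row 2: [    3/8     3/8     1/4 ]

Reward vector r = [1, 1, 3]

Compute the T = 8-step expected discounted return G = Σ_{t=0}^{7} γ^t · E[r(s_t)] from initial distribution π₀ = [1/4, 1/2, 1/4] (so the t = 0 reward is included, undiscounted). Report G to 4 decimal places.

G = 9.4539

t=0: π = [0.2500, 0.5000, 0.2500], E[r] = 1.5000, γ^t·E[r] = 1.500000, running G = 1.500000
t=1: π = [0.2813, 0.3438, 0.3750], E[r] = 1.7500, γ^t·E[r] = 1.575000, running G = 3.075000
t=2: π = [0.2969, 0.3672, 0.3359], E[r] = 1.6719, γ^t·E[r] = 1.354219, running G = 4.429219
t=3: π = [0.2920, 0.3662, 0.3418], E[r] = 1.6836, γ^t·E[r] = 1.227340, running G = 5.656559
t=4: π = [0.2927, 0.3657, 0.3416], E[r] = 1.6831, γ^t·E[r] = 1.104285, running G = 6.760844
t=5: π = [0.2927, 0.3659, 0.3414], E[r] = 1.6829, γ^t·E[r] = 0.993713, running G = 7.754557
t=6: π = [0.2927, 0.3659, 0.3415], E[r] = 1.6829, γ^t·E[r] = 0.894382, running G = 8.648939
t=7: π = [0.2927, 0.3659, 0.3415], E[r] = 1.6829, γ^t·E[r] = 0.804938, running G = 9.453877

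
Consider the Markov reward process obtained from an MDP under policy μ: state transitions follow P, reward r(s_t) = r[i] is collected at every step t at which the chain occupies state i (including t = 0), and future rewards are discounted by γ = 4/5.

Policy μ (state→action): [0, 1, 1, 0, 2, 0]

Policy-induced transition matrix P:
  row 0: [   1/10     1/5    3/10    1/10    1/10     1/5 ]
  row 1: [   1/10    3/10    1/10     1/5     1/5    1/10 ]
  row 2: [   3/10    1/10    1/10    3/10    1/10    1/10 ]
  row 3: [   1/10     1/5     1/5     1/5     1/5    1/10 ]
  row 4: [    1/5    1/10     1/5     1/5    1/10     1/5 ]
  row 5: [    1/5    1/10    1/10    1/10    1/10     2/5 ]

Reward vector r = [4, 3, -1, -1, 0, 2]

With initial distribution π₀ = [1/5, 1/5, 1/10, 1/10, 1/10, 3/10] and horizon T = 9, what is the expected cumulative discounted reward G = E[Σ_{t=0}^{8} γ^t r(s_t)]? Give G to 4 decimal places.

t=0: π = [0.2000, 0.2000, 0.1000, 0.1000, 0.1000, 0.3000], E[r] = 1.8000, γ^t·E[r] = 1.800000, running G = 1.800000
t=1: π = [0.1600, 0.1700, 0.1600, 0.1600, 0.1300, 0.2200], E[r] = 1.2700, γ^t·E[r] = 1.016000, running G = 2.816000
t=2: π = [0.1670, 0.1660, 0.1610, 0.1780, 0.1330, 0.1950], E[r] = 1.2170, γ^t·E[r] = 0.778880, running G = 3.594880
t=3: π = [0.1650, 0.1677, 0.1645, 0.1799, 0.1344, 0.1885], E[r] = 1.1957, γ^t·E[r] = 0.612198, running G = 4.207078
t=4: π = [0.1652, 0.1680, 0.1644, 0.1811, 0.1348, 0.1865], E[r] = 1.1923, γ^t·E[r] = 0.488366, running G = 4.695444
t=5: π = [0.1650, 0.1682, 0.1646, 0.1813, 0.1349, 0.1859], E[r] = 1.1907, γ^t·E[r] = 0.390180, running G = 5.085624
t=6: π = [0.1650, 0.1683, 0.1646, 0.1814, 0.1350, 0.1858], E[r] = 1.1904, γ^t·E[r] = 0.312064, running G = 5.397688
t=7: π = [0.1650, 0.1683, 0.1646, 0.1814, 0.1350, 0.1857], E[r] = 1.1903, γ^t·E[r] = 0.249625, running G = 5.647313
t=8: π = [0.1650, 0.1683, 0.1646, 0.1814, 0.1350, 0.1857], E[r] = 1.1903, γ^t·E[r] = 0.199696, running G = 5.847009

G = 5.8470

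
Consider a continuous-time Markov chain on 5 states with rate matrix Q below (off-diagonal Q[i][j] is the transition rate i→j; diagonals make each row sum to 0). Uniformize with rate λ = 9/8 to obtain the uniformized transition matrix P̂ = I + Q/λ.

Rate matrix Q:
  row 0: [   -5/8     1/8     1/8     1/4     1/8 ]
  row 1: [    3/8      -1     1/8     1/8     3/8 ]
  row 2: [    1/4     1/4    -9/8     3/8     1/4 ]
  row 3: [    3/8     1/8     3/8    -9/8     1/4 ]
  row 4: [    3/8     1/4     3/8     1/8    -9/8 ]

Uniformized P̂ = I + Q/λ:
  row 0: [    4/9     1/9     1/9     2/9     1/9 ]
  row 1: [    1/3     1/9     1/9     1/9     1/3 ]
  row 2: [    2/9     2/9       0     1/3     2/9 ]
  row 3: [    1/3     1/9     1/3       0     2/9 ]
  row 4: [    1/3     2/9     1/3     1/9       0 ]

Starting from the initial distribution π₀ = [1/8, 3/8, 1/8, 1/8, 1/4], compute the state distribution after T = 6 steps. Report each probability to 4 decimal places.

t=0: π = [0.1250, 0.3750, 0.1250, 0.1250, 0.2500]
t=1: π = [0.3333, 0.1528, 0.1806, 0.1389, 0.1944]
t=2: π = [0.3503, 0.1528, 0.1651, 0.1728, 0.1590]
t=3: π = [0.3539, 0.1471, 0.1665, 0.1675, 0.1650]
t=4: π = [0.3542, 0.1479, 0.1665, 0.1688, 0.1626]
t=5: π = [0.3542, 0.1477, 0.1663, 0.1687, 0.1632]
t=6: π = [0.3542, 0.1477, 0.1664, 0.1687, 0.1630]

π = [0.3542, 0.1477, 0.1664, 0.1687, 0.1630]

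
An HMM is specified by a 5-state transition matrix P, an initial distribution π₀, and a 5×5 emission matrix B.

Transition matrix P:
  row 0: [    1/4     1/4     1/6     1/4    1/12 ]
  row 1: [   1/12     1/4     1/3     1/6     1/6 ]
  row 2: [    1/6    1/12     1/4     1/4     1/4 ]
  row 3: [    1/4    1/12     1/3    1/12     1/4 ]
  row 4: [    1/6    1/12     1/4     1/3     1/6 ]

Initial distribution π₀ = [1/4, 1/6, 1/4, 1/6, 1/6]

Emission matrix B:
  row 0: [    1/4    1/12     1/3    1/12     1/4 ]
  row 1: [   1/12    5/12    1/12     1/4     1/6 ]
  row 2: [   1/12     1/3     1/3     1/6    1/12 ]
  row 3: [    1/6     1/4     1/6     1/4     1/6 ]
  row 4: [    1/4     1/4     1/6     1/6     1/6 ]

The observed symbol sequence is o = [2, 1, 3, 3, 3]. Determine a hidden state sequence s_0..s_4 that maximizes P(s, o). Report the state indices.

t=0: δ = [8.333e-02, 1.389e-02, 8.333e-02, 2.778e-02, 2.778e-02]  (obs o_0=2)
t=1: δ = [1.736e-03, 8.681e-03, 6.944e-03, 5.208e-03, 5.208e-03]  ψ = [0, 0, 2, 0, 2]  (obs o_1=1)
t=2: δ = [1.085e-04, 5.425e-04, 4.823e-04, 4.340e-04, 2.894e-04]  ψ = [3, 1, 1, 2, 2]  (obs o_2=3)
t=3: δ = [9.042e-06, 3.391e-05, 3.014e-05, 3.014e-05, 2.009e-05]  ψ = [3, 1, 1, 2, 2]  (obs o_3=3)
t=4: δ = [6.279e-07, 2.119e-06, 1.884e-06, 1.884e-06, 1.256e-06]  ψ = [3, 1, 1, 2, 2]  (obs o_4=3)
backtrack: best end state = 1; path = [0, 1, 1, 1, 1]

path = [0, 1, 1, 1, 1]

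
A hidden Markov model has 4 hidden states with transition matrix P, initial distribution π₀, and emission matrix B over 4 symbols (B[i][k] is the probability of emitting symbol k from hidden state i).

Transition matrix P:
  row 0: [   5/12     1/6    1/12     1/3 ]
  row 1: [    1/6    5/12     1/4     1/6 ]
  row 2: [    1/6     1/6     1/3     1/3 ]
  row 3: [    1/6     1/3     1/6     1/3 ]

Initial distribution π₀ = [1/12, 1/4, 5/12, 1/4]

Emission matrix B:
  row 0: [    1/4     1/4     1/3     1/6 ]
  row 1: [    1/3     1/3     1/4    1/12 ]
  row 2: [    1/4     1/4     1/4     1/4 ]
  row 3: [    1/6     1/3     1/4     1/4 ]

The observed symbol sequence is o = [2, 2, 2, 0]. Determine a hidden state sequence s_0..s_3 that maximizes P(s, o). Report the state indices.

path = [2, 3, 1, 1]

t=0: δ = [2.778e-02, 6.250e-02, 1.042e-01, 6.250e-02]  (obs o_0=2)
t=1: δ = [5.787e-03, 6.510e-03, 8.681e-03, 8.681e-03]  ψ = [2, 1, 2, 2]  (obs o_1=2)
t=2: δ = [8.038e-04, 7.234e-04, 7.234e-04, 7.234e-04]  ψ = [0, 3, 2, 2]  (obs o_2=2)
t=3: δ = [8.372e-05, 1.005e-04, 6.028e-05, 4.465e-05]  ψ = [0, 1, 2, 0]  (obs o_3=0)
backtrack: best end state = 1; path = [2, 3, 1, 1]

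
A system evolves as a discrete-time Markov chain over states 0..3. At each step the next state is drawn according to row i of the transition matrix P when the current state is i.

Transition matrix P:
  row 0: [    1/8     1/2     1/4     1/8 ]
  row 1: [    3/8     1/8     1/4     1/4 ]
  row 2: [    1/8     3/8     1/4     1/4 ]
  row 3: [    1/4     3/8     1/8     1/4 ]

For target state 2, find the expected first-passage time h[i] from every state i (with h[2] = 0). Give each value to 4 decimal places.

h = [4.4255, 4.4823, 0.0000, 5.0496]

First-step conditioning: h[2] = 0; for i ≠ 2, h[i] = 1 + Σ_k P[i][k]·h[k].
  h[0] = 1 + 1/8·h[0] + 1/2·h[1] + 1/8·h[3]
  h[1] = 1 + 3/8·h[0] + 1/8·h[1] + 1/4·h[3]
  h[3] = 1 + 1/4·h[0] + 3/8·h[1] + 1/4·h[3]
Solving the 3×3 linear system over states ≠ 2 gives exactly h = [208/47, 632/141, 0, 712/141] (h[2] = 0 is the target).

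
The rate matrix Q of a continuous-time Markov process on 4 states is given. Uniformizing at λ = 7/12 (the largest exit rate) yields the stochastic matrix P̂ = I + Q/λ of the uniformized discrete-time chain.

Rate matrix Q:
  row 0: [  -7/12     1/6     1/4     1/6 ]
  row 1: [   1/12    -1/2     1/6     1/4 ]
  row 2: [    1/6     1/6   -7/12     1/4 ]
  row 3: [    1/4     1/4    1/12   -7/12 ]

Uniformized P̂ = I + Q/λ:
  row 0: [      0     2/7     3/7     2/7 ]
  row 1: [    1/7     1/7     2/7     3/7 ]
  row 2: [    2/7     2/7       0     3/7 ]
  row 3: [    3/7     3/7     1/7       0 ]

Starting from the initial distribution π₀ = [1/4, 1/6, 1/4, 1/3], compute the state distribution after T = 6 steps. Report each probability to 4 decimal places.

π = [0.2213, 0.2848, 0.2164, 0.2776]

t=0: π = [0.2500, 0.1667, 0.2500, 0.3333]
t=1: π = [0.2381, 0.3095, 0.2024, 0.2500]
t=2: π = [0.2092, 0.2772, 0.2262, 0.2874]
t=3: π = [0.2274, 0.2872, 0.2099, 0.2755]
t=4: π = [0.2191, 0.2840, 0.2189, 0.2780]
t=5: π = [0.2223, 0.2849, 0.2148, 0.2781]
t=6: π = [0.2213, 0.2848, 0.2164, 0.2776]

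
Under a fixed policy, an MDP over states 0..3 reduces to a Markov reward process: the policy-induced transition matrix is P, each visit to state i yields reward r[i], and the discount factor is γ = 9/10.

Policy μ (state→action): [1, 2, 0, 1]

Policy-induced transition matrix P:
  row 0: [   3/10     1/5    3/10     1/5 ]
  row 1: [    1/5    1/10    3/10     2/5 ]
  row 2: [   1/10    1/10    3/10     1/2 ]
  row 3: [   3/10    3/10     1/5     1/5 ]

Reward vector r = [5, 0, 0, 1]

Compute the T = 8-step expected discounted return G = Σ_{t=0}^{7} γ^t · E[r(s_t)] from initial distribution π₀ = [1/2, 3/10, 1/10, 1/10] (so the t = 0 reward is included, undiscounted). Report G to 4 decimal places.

t=0: π = [0.5000, 0.3000, 0.1000, 0.1000], E[r] = 2.6000, γ^t·E[r] = 2.600000, running G = 2.600000
t=1: π = [0.2500, 0.1700, 0.2900, 0.2900], E[r] = 1.5400, γ^t·E[r] = 1.386000, running G = 3.986000
t=2: π = [0.2250, 0.1830, 0.2710, 0.3210], E[r] = 1.4460, γ^t·E[r] = 1.171260, running G = 5.157260
t=3: π = [0.2275, 0.1867, 0.2679, 0.3179], E[r] = 1.4554, γ^t·E[r] = 1.060987, running G = 6.218247
t=4: π = [0.2278, 0.1863, 0.2682, 0.3177], E[r] = 1.4565, γ^t·E[r] = 0.955583, running G = 7.173830
t=5: π = [0.2277, 0.1863, 0.2682, 0.3177], E[r] = 1.4564, γ^t·E[r] = 0.859962, running G = 8.033792
t=6: π = [0.2277, 0.1863, 0.2682, 0.3177], E[r] = 1.4563, γ^t·E[r] = 0.773961, running G = 8.807754
t=7: π = [0.2277, 0.1863, 0.2682, 0.3177], E[r] = 1.4563, γ^t·E[r] = 0.696566, running G = 9.504319

G = 9.5043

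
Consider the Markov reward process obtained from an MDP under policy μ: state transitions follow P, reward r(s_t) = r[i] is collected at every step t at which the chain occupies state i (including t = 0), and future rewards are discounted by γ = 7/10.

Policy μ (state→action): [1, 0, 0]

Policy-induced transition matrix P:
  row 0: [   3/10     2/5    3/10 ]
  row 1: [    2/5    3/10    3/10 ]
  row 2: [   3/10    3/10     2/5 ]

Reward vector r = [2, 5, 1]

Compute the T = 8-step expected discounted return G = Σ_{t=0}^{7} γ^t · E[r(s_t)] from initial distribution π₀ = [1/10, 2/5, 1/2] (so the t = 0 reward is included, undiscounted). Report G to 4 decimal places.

t=0: π = [0.1000, 0.4000, 0.5000], E[r] = 2.7000, γ^t·E[r] = 2.700000, running G = 2.700000
t=1: π = [0.3400, 0.3100, 0.3500], E[r] = 2.5800, γ^t·E[r] = 1.806000, running G = 4.506000
t=2: π = [0.3310, 0.3340, 0.3350], E[r] = 2.6670, γ^t·E[r] = 1.306830, running G = 5.812830
t=3: π = [0.3334, 0.3331, 0.3335], E[r] = 2.6658, γ^t·E[r] = 0.914369, running G = 6.727199
t=4: π = [0.3333, 0.3333, 0.3334], E[r] = 2.6667, γ^t·E[r] = 0.640267, running G = 7.367467
t=5: π = [0.3333, 0.3333, 0.3333], E[r] = 2.6667, γ^t·E[r] = 0.448185, running G = 7.815652
t=6: π = [0.3333, 0.3333, 0.3333], E[r] = 2.6667, γ^t·E[r] = 0.313731, running G = 8.129383
t=7: π = [0.3333, 0.3333, 0.3333], E[r] = 2.6667, γ^t·E[r] = 0.219611, running G = 8.348994

G = 8.3490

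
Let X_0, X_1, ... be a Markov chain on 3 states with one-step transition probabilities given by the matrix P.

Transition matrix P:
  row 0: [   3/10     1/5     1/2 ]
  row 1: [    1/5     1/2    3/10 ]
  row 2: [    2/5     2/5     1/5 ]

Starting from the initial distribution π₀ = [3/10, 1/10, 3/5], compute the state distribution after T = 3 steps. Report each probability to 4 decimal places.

t=0: π = [0.3000, 0.1000, 0.6000]
t=1: π = [0.3500, 0.3500, 0.3000]
t=2: π = [0.2950, 0.3650, 0.3400]
t=3: π = [0.2975, 0.3775, 0.3250]

π = [0.2975, 0.3775, 0.3250]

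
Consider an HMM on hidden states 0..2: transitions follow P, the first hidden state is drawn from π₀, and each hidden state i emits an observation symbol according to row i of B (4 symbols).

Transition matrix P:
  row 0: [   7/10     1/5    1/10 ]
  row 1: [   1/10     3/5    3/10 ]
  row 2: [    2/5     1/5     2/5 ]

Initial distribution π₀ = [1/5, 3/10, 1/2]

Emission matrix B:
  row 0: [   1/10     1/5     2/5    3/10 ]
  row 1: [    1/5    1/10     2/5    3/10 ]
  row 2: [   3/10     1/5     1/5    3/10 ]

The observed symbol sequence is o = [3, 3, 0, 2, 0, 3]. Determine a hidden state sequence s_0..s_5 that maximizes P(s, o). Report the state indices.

t=0: δ = [6.000e-02, 9.000e-02, 1.500e-01]  (obs o_0=3)
t=1: δ = [1.800e-02, 1.620e-02, 1.800e-02]  ψ = [2, 1, 2]  (obs o_1=3)
t=2: δ = [1.260e-03, 1.944e-03, 2.160e-03]  ψ = [0, 1, 2]  (obs o_2=0)
t=3: δ = [3.528e-04, 4.666e-04, 1.728e-04]  ψ = [0, 1, 2]  (obs o_3=2)
t=4: δ = [2.470e-05, 5.599e-05, 4.199e-05]  ψ = [0, 1, 1]  (obs o_4=0)
t=5: δ = [5.186e-06, 1.008e-05, 5.039e-06]  ψ = [0, 1, 1]  (obs o_5=3)
backtrack: best end state = 1; path = [1, 1, 1, 1, 1, 1]

path = [1, 1, 1, 1, 1, 1]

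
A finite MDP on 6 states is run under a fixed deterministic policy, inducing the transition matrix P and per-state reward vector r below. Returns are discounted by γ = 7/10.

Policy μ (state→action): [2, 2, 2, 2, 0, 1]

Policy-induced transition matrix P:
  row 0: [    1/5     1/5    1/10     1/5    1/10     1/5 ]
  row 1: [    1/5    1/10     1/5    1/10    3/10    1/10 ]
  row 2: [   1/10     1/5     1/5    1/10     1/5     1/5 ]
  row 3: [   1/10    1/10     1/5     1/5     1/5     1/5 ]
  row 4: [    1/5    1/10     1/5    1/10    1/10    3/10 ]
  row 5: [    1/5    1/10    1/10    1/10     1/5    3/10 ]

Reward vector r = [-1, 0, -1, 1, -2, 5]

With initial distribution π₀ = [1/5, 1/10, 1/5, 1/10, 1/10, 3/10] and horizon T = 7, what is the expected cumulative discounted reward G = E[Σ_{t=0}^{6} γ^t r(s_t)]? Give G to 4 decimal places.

t=0: π = [0.2000, 0.1000, 0.2000, 0.1000, 0.1000, 0.3000], E[r] = 1.0000, γ^t·E[r] = 1.000000, running G = 1.000000
t=1: π = [0.1700, 0.1400, 0.1500, 0.1300, 0.1800, 0.2300], E[r] = 0.6000, γ^t·E[r] = 0.420000, running G = 1.420000
t=2: π = [0.1720, 0.1320, 0.1600, 0.1300, 0.1790, 0.2270], E[r] = 0.5750, γ^t·E[r] = 0.281750, running G = 1.701750
t=3: π = [0.1710, 0.1332, 0.1601, 0.1302, 0.1781, 0.2274], E[r] = 0.5799, γ^t·E[r] = 0.198906, running G = 1.900656
t=4: π = [0.1710, 0.1331, 0.1602, 0.1301, 0.1784, 0.2272], E[r] = 0.5783, γ^t·E[r] = 0.138855, running G = 2.039510
t=5: π = [0.1710, 0.1331, 0.1602, 0.1301, 0.1784, 0.2273], E[r] = 0.5785, γ^t·E[r] = 0.097224, running G = 2.136735
t=6: π = [0.1710, 0.1331, 0.1602, 0.1301, 0.1784, 0.2273], E[r] = 0.5785, γ^t·E[r] = 0.068056, running G = 2.204790

G = 2.2048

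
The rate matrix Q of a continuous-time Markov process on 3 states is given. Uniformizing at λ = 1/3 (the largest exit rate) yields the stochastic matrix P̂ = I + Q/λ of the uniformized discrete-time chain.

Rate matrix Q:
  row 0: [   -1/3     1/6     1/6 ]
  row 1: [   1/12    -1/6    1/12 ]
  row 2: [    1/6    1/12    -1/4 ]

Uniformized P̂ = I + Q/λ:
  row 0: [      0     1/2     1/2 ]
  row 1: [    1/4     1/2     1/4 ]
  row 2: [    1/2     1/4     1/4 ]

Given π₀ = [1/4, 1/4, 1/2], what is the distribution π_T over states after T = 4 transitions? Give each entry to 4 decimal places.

t=0: π = [0.2500, 0.2500, 0.5000]
t=1: π = [0.3125, 0.3750, 0.3125]
t=2: π = [0.2500, 0.4219, 0.3281]
t=3: π = [0.2695, 0.4180, 0.3125]
t=4: π = [0.2607, 0.4219, 0.3174]

π = [0.2607, 0.4219, 0.3174]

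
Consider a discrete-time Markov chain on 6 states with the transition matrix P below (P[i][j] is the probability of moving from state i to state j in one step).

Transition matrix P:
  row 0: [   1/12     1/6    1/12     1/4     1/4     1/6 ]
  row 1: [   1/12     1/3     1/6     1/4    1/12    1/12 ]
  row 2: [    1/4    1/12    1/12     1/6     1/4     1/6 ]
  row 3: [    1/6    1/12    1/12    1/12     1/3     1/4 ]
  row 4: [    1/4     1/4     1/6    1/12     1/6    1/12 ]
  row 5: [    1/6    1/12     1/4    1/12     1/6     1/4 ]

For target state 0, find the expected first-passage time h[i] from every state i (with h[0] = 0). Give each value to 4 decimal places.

h = [0.0000, 6.1217, 5.0261, 5.4522, 5.1304, 5.4348]

First-step conditioning: h[0] = 0; for i ≠ 0, h[i] = 1 + Σ_k P[i][k]·h[k].
  h[1] = 1 + 1/3·h[1] + 1/6·h[2] + 1/4·h[3] + 1/12·h[4] + 1/12·h[5]
  h[2] = 1 + 1/12·h[1] + 1/12·h[2] + 1/6·h[3] + 1/4·h[4] + 1/6·h[5]
  h[3] = 1 + 1/12·h[1] + 1/12·h[2] + 1/12·h[3] + 1/3·h[4] + 1/4·h[5]
  h[4] = 1 + 1/4·h[1] + 1/6·h[2] + 1/12·h[3] + 1/6·h[4] + 1/12·h[5]
  h[5] = 1 + 1/12·h[1] + 1/4·h[2] + 1/12·h[3] + 1/6·h[4] + 1/4·h[5]
Solving the 5×5 linear system over states ≠ 0 gives exactly h = [0, 704/115, 578/115, 627/115, 118/23, 125/23] (h[0] = 0 is the target).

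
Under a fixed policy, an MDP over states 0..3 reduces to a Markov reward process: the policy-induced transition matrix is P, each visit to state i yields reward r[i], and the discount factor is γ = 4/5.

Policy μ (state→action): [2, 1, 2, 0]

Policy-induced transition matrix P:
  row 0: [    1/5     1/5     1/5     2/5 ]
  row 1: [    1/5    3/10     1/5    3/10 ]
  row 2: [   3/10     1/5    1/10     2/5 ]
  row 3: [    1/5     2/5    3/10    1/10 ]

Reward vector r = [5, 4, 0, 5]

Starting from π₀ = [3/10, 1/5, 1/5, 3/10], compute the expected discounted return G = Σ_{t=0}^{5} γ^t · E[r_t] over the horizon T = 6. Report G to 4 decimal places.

G = 13.6791

t=0: π = [0.3000, 0.2000, 0.2000, 0.3000], E[r] = 3.8000, γ^t·E[r] = 3.800000, running G = 3.800000
t=1: π = [0.2200, 0.2800, 0.2100, 0.2900], E[r] = 3.6700, γ^t·E[r] = 2.936000, running G = 6.736000
t=2: π = [0.2210, 0.2860, 0.2080, 0.2850], E[r] = 3.6740, γ^t·E[r] = 2.351360, running G = 9.087360
t=3: π = [0.2208, 0.2856, 0.2077, 0.2859], E[r] = 3.6759, γ^t·E[r] = 1.882061, running G = 10.969421
t=4: π = [0.2208, 0.2857, 0.2078, 0.2857], E[r] = 3.6752, γ^t·E[r] = 1.505346, running G = 12.474766
t=5: π = [0.2208, 0.2857, 0.2078, 0.2857], E[r] = 3.6754, γ^t·E[r] = 1.204344, running G = 13.679111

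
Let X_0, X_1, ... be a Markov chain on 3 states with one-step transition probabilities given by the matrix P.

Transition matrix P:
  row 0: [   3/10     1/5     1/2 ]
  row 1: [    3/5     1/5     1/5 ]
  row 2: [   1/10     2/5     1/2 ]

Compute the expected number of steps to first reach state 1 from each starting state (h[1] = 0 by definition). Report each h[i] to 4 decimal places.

h = [3.3333, 0.0000, 2.6667]

First-step conditioning: h[1] = 0; for i ≠ 1, h[i] = 1 + Σ_k P[i][k]·h[k].
  h[0] = 1 + 3/10·h[0] + 1/2·h[2]
  h[2] = 1 + 1/10·h[0] + 1/2·h[2]
Solving the 2×2 linear system over states ≠ 1 gives exactly h = [10/3, 0, 8/3] (h[1] = 0 is the target).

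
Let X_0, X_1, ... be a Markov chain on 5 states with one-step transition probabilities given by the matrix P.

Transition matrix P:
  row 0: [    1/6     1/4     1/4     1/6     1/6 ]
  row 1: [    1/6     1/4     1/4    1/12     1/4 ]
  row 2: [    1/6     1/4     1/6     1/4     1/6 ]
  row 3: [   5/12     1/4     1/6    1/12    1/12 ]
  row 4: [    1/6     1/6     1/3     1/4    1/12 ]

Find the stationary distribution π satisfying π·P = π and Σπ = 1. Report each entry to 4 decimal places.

Balance equations π_j = Σ_i π_i·P[i][j]:
  π_0 = 1/6·π_0 + 1/6·π_1 + 1/6·π_2 + 5/12·π_3 + 1/6·π_4
  π_1 = 1/4·π_0 + 1/4·π_1 + 1/4·π_2 + 1/4·π_3 + 1/6·π_4
  π_2 = 1/4·π_0 + 1/4·π_1 + 1/6·π_2 + 1/6·π_3 + 1/3·π_4
  π_3 = 1/6·π_0 + 1/12·π_1 + 1/4·π_2 + 1/12·π_3 + 1/4·π_4
  normalize: π_0 + π_1 + π_2 + π_3 + π_4 = 1
Solving the linear system gives exactly π = [5591/26871, 6361/26871, 476/2067, 4450/26871, 1427/8957].

π = [0.2081, 0.2367, 0.2303, 0.1656, 0.1593]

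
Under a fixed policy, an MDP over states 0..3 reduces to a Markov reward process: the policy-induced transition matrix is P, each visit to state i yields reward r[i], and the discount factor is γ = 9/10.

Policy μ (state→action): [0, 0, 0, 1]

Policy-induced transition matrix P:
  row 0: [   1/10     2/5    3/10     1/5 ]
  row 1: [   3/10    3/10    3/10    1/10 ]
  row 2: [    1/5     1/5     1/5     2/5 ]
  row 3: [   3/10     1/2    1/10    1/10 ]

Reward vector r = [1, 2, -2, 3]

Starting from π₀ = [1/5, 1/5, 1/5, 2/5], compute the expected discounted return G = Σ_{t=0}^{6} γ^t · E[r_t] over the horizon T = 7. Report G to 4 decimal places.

t=0: π = [0.2000, 0.2000, 0.2000, 0.4000], E[r] = 1.4000, γ^t·E[r] = 1.400000, running G = 1.400000
t=1: π = [0.2400, 0.3800, 0.2000, 0.1800], E[r] = 1.1400, γ^t·E[r] = 1.026000, running G = 2.426000
t=2: π = [0.2320, 0.3400, 0.2440, 0.1840], E[r] = 0.9760, γ^t·E[r] = 0.790560, running G = 3.216560
t=3: π = [0.2292, 0.3356, 0.2388, 0.1964], E[r] = 1.0120, γ^t·E[r] = 0.737748, running G = 3.954308
t=4: π = [0.2303, 0.3383, 0.2368, 0.1946], E[r] = 1.0169, γ^t·E[r] = 0.667201, running G = 4.621509
t=5: π = [0.2303, 0.3383, 0.2374, 0.1941], E[r] = 1.0142, γ^t·E[r] = 0.598877, running G = 5.220387
t=6: π = [0.2302, 0.3381, 0.2374, 0.1942], E[r] = 1.0143, γ^t·E[r] = 0.539022, running G = 5.759409

G = 5.7594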